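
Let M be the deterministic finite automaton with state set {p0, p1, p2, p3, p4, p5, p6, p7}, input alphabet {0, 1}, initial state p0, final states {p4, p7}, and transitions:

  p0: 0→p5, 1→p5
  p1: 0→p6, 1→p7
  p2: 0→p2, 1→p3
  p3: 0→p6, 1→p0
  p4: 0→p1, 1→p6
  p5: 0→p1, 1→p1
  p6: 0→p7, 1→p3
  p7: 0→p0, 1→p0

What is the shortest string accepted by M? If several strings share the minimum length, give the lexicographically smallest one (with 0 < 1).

001

A breadth-first search from p0 reaches an accepting state first via the path p0 → p5 → p1 → p7 on input 001.
No string of length < 3 is accepted (BFS exhausts all shorter strings without reaching an accepting state), and 001 is the lexicographically least accepting string of length 3.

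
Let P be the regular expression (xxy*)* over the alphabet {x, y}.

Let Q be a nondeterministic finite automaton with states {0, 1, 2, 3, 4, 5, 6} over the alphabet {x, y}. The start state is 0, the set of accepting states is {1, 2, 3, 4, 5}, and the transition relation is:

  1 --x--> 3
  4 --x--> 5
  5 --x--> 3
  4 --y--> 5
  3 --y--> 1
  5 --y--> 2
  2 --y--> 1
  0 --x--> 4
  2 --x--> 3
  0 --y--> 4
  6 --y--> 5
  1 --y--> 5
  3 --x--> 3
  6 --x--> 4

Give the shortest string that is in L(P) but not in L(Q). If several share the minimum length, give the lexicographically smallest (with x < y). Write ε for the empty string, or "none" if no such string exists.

The empty string ε is accepted by P but not by Q.
Since ε is the unique shortest string, it is the required witness.

ε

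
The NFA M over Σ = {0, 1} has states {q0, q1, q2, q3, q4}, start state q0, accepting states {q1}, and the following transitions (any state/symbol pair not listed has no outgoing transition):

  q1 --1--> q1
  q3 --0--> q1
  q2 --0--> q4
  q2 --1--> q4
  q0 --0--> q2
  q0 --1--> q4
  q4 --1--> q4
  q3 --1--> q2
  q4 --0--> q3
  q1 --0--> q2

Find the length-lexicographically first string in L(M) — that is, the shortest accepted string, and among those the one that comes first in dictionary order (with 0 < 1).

100

A breadth-first search from q0 reaches an accepting state first via the path q0 → q4 → q3 → q1 on input 100.
No string of length < 3 is accepted (BFS exhausts all shorter strings without reaching an accepting state), and 100 is the lexicographically least accepting string of length 3.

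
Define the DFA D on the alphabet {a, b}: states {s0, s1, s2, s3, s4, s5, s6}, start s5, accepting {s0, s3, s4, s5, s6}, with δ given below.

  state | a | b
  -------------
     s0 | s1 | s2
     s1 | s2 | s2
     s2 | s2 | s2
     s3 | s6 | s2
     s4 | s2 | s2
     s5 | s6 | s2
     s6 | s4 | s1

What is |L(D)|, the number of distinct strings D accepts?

3

The useful subgraph on states {s4, s5, s6} is acyclic, so L(D) is finite; the longest accepting path visits 3 useful states, giving maximum string length 2.
Counting accepting paths from s5 by length: 1 of length 0, 1 of length 1, 1 of length 2. Total 3.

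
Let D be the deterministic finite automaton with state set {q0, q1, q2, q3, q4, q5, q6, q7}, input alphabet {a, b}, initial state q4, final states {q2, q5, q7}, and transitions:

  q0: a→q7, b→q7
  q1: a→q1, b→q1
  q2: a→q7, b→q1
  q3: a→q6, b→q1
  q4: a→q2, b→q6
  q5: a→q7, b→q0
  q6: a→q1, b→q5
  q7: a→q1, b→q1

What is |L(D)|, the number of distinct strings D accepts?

The useful subgraph on states {q0, q2, q4, q5, q6, q7} is acyclic, so L(D) is finite; the longest accepting path visits 5 useful states, giving maximum string length 4.
Counting accepting paths from q4 by length: 1 of length 1, 2 of length 2, 1 of length 3, 2 of length 4. Total 6.

6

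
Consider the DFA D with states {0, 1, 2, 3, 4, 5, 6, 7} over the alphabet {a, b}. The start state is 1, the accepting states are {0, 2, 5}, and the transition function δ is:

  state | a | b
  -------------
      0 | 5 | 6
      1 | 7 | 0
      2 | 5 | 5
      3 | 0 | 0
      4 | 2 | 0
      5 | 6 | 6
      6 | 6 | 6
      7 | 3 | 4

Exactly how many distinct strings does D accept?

The useful subgraph on states {0, 1, 2, 3, 4, 5, 7} is acyclic, so L(D) is finite; the longest accepting path visits 5 useful states, giving maximum string length 4.
Counting accepting paths from 1 by length: 1 of length 1, 1 of length 2, 4 of length 3, 5 of length 4. Total 11.

11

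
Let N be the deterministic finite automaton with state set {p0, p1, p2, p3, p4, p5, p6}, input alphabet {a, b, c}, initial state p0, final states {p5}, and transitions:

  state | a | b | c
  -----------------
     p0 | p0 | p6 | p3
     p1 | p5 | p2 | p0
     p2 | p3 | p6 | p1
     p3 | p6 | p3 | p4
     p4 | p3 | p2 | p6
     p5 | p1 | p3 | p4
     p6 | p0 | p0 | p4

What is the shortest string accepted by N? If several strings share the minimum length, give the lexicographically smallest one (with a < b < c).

bcbca

A breadth-first search from p0 reaches an accepting state first via the path p0 → p6 → p4 → p2 → p1 → p5 on input bcbca.
No string of length < 5 is accepted (BFS exhausts all shorter strings without reaching an accepting state), and bcbca is the lexicographically least accepting string of length 5.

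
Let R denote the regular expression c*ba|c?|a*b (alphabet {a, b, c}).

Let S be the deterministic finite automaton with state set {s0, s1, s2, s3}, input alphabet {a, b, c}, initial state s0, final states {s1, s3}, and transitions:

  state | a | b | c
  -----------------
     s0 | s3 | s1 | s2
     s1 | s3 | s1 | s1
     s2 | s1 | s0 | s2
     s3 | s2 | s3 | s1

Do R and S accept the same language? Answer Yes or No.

No

The empty string ε is accepted by R but rejected by S.
So L(R) ≠ L(S).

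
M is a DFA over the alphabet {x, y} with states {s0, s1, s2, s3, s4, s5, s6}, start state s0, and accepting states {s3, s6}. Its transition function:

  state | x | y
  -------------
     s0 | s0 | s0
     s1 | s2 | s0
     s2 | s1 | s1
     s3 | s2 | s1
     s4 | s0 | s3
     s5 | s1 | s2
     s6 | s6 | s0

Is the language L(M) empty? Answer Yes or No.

The states reachable from the start state are {s0}.
None of the accepting states {s3, s6} is reachable, so no string is accepted and L(M) = ∅.

Yes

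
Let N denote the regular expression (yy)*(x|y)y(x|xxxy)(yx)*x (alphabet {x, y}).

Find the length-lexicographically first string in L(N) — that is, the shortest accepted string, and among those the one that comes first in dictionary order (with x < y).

xyxx

By inspection of the expression, no string of length less than 4 matches, and xyxx is the lexicographically first match of length 4.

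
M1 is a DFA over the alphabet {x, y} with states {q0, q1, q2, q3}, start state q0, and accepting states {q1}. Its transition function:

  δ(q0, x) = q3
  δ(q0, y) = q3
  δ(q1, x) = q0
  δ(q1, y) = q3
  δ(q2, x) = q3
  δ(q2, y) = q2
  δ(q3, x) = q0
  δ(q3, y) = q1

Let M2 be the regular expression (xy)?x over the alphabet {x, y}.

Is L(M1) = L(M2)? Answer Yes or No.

No

The string xy is accepted by M1 but rejected by M2.
So L(M1) ≠ L(M2).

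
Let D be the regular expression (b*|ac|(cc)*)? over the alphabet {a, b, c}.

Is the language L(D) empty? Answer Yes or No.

The empty string ε matches the expression, so it belongs to L(D).
Since L(D) contains at least one string, it is not empty.

No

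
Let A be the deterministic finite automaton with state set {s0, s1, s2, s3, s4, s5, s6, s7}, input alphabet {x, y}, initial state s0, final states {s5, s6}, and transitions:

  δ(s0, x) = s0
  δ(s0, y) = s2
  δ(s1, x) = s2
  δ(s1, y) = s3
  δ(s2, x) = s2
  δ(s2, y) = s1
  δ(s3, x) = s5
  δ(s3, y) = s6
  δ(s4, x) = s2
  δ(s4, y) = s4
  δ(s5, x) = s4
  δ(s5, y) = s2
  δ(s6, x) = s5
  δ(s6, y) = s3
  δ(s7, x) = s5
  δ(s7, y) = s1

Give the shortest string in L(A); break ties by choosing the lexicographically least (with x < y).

yyyx

A breadth-first search from s0 reaches an accepting state first via the path s0 → s2 → s1 → s3 → s5 on input yyyx.
No string of length < 4 is accepted (BFS exhausts all shorter strings without reaching an accepting state), and yyyx is the lexicographically least accepting string of length 4.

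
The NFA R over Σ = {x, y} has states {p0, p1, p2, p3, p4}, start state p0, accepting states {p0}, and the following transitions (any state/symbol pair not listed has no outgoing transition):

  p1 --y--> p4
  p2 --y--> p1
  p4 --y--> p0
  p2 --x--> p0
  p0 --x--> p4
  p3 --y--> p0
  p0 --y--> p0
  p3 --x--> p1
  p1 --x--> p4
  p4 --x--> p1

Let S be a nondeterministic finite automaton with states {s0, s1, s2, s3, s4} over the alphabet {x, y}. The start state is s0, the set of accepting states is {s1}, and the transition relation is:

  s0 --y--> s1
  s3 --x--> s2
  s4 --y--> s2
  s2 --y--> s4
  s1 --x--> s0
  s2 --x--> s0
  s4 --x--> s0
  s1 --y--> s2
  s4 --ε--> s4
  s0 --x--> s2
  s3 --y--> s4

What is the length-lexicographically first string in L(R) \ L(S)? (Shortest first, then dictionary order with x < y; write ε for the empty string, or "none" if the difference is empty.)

The empty string ε is accepted by R but not by S.
Since ε is the unique shortest string, it is the required witness.

ε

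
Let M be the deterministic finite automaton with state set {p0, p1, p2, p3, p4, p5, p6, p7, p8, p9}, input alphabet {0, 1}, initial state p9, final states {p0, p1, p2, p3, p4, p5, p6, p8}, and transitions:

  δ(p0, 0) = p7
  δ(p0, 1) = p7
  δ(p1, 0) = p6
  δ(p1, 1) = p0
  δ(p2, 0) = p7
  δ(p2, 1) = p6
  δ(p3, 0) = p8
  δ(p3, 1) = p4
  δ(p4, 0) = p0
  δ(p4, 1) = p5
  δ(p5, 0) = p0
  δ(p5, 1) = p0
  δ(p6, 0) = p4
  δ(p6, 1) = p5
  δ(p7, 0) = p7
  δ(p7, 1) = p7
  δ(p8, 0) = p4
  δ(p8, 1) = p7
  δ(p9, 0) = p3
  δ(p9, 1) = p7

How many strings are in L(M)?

The useful subgraph on states {p0, p3, p4, p5, p8, p9} is acyclic, so L(M) is finite; the longest accepting path visits 6 useful states, giving maximum string length 5.
Counting accepting paths from p9 by length: 1 of length 1, 2 of length 2, 3 of length 3, 4 of length 4, 2 of length 5. Total 12.

12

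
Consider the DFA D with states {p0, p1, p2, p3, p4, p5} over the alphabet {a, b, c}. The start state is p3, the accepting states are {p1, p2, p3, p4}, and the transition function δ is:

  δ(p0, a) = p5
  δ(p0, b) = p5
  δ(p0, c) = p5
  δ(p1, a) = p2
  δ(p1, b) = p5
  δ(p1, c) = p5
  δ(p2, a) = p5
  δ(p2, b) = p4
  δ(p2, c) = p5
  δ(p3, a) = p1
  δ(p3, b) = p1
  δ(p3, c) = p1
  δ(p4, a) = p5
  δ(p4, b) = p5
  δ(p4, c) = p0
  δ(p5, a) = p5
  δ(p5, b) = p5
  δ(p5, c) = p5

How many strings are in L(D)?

10

The useful subgraph on states {p1, p2, p3, p4} is acyclic, so L(D) is finite; the longest accepting path visits 4 useful states, giving maximum string length 3.
Counting accepting paths from p3 by length: 1 of length 0, 3 of length 1, 3 of length 2, 3 of length 3. Total 10.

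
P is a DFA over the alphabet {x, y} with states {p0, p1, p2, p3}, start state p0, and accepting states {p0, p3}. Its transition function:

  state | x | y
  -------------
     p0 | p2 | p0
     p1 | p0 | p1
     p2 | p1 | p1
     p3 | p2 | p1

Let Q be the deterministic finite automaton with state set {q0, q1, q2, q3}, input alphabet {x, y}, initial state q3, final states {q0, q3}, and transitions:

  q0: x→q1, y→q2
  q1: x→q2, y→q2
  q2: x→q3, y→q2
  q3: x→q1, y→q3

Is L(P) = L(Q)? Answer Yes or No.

Exploring the product automaton P × Q from the start pair (p0, q3), following both machines on each input symbol, reaches 3 state pairs: (p0, q3), (p2, q1), (p1, q2).
P accepts in {p0, p3} and Q accepts in {q0, q3}. In every reachable pair the two components are either both accepting — (p0, q3) — or both non-accepting, so no string is accepted by exactly one of the machines: L(P) \ L(Q) and L(Q) \ L(P) are both empty.
Hence every string is accepted by P iff it is accepted by Q, and the two languages coincide.

Yes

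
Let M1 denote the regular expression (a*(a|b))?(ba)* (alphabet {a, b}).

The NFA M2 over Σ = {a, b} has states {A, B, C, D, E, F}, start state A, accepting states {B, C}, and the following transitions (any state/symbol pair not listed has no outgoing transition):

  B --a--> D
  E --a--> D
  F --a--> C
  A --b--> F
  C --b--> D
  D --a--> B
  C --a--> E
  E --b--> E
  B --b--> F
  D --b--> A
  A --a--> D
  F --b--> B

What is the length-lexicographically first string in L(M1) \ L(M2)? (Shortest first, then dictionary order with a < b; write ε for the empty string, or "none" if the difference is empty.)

ε

The empty string ε is accepted by M1 but not by M2.
Since ε is the unique shortest string, it is the required witness.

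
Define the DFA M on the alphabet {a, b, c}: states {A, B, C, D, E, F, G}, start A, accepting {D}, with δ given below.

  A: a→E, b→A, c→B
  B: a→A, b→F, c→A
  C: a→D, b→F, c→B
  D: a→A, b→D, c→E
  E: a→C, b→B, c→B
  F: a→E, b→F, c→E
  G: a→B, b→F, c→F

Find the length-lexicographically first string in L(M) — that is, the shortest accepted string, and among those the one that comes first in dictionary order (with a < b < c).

aaa

A breadth-first search from A reaches an accepting state first via the path A → E → C → D on input aaa.
No string of length < 3 is accepted (BFS exhausts all shorter strings without reaching an accepting state), and aaa is the lexicographically least accepting string of length 3.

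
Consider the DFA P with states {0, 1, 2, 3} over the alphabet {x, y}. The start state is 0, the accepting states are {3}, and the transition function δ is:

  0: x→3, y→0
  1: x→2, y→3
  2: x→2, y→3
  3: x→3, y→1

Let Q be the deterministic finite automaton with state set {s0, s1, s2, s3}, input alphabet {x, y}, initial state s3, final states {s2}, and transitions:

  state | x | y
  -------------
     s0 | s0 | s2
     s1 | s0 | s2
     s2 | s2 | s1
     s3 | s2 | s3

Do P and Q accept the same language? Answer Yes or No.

Exploring the product automaton P × Q from the start pair (0, s3), following both machines on each input symbol, reaches 4 state pairs: (0, s3), (3, s2), (1, s1), (2, s0).
P accepts in {3} and Q accepts in {s2}. In every reachable pair the two components are either both accepting — (3, s2) — or both non-accepting, so no string is accepted by exactly one of the machines: L(P) \ L(Q) and L(Q) \ L(P) are both empty.
Hence every string is accepted by P iff it is accepted by Q, and the two languages coincide.

Yes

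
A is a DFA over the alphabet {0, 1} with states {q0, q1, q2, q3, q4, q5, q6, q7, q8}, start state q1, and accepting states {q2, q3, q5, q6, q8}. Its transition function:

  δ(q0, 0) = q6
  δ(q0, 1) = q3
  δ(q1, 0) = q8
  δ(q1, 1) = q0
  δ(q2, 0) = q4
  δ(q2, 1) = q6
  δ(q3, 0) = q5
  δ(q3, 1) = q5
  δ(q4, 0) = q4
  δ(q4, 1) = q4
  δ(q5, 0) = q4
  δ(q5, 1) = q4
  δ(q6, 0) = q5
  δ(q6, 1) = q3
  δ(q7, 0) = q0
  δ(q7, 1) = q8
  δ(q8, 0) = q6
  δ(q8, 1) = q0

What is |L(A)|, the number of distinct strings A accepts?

22

The useful subgraph on states {q0, q1, q3, q5, q6, q8} is acyclic, so L(A) is finite; the longest accepting path visits 6 useful states, giving maximum string length 5.
Counting accepting paths from q1 by length: 1 of length 1, 3 of length 2, 8 of length 3, 8 of length 4, 2 of length 5. Total 22.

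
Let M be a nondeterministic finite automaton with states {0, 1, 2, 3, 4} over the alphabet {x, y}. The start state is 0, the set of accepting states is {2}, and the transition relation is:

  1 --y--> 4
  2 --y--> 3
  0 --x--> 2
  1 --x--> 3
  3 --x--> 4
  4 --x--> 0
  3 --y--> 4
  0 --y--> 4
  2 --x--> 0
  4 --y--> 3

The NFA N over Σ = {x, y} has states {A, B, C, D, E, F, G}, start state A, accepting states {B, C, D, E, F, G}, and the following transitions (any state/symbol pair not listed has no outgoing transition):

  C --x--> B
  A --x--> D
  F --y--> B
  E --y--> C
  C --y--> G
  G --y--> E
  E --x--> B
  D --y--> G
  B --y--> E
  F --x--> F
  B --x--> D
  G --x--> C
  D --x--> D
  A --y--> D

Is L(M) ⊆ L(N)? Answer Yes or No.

Exploring the product automaton M × N from the start pair (0, A), following both machines on each input symbol, reaches 14 state pairs: (0, A), (2, D), (4, D), (0, D), (3, G), (4, G), (4, C), (4, E), (0, C), (3, E), (0, B), (3, C), (2, B), (4, B).
M accepts in {2} and N accepts in {B, C, D, E, F, G}. The reachable pairs whose M-component is accepting are (2, D), (2, B); in each of them the N-component is accepting too, so the product for L(M) \ L(N) (M-component accepting, N-component rejecting) has no reachable accepting pair and the difference is empty.
Hence every string in L(M) is also in L(N).

Yes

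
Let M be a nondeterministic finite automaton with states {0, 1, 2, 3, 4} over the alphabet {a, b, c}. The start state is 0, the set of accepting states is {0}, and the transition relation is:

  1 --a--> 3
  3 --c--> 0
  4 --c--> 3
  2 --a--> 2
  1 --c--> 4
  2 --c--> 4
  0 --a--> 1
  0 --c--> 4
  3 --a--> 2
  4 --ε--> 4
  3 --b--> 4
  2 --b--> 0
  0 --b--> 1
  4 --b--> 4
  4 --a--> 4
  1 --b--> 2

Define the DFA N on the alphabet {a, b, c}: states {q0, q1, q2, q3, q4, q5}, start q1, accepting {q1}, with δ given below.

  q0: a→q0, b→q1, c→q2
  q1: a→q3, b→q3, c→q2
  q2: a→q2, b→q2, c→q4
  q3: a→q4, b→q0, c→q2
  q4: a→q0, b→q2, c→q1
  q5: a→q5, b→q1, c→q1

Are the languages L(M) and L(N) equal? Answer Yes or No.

Exploring the product automaton M × N from the start pair (0, q1), following both machines on each input symbol, reaches 5 state pairs: (0, q1), (1, q3), (4, q2), (3, q4), (2, q0).
M accepts in {0} and N accepts in {q1}. In every reachable pair the two components are either both accepting — (0, q1) — or both non-accepting, so no string is accepted by exactly one of the machines: L(M) \ L(N) and L(N) \ L(M) are both empty.
Hence every string is accepted by M iff it is accepted by N, and the two languages coincide.

Yes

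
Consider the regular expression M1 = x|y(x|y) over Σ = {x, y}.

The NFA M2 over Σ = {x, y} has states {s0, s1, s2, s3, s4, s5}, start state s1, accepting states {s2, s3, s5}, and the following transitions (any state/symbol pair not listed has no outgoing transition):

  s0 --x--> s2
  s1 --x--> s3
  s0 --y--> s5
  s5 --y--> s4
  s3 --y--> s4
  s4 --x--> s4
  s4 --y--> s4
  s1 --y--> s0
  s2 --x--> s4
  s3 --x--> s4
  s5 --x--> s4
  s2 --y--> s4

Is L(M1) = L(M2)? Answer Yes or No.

Converting the expression M1 to a DFA (subset construction, then merging equivalent states) gives the minimal DFA with states {r0, r1, r2, r3}, start state r0, accepting states {r1} and transitions r0: x→r1, y→r2; r1: x→r3, y→r3; r2: x→r1, y→r1; r3: x→r3, y→r3.
Exploring the product automaton M1 × M2 from the start pair (r0, s1), following both machines on each input symbol, reaches 6 state pairs: (r0, s1), (r1, s3), (r2, s0), (r3, s4), (r1, s2), (r1, s5).
M1 accepts in {r1} and M2 accepts in {s2, s3, s5}. In every reachable pair the two components are either both accepting — (r1, s3), (r1, s2), (r1, s5) — or both non-accepting, so no string is accepted by exactly one of the machines: L(M1) \ L(M2) and L(M2) \ L(M1) are both empty.
Hence every string is accepted by M1 iff it is accepted by M2, and the two languages coincide.

Yes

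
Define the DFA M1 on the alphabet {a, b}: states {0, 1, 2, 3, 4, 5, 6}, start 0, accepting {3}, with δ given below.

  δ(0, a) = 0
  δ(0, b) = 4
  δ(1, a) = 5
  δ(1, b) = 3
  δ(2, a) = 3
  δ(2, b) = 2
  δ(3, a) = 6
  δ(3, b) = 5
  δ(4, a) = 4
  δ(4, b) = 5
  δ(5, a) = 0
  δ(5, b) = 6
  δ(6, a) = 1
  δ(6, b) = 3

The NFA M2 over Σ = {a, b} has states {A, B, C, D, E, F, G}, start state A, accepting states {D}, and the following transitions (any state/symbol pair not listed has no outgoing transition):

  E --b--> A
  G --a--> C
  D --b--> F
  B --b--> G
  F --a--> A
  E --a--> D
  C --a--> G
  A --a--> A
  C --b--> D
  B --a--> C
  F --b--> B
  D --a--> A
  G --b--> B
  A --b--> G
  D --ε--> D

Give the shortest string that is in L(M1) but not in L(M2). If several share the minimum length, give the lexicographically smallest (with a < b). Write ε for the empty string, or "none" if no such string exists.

The string bbbb is accepted by M1 but not by M2.
No shorter string lies in the difference, and bbbb is the lexicographically first length-4 string in L(M1) \ L(M2).

bbbb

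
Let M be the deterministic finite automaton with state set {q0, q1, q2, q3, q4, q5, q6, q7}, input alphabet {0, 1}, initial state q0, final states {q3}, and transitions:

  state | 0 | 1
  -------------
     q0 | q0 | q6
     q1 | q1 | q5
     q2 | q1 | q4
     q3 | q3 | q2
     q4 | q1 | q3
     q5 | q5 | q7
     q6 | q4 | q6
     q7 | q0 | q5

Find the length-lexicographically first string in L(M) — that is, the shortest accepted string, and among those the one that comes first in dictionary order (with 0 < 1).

101

A breadth-first search from q0 reaches an accepting state first via the path q0 → q6 → q4 → q3 on input 101.
No string of length < 3 is accepted (BFS exhausts all shorter strings without reaching an accepting state), and 101 is the lexicographically least accepting string of length 3.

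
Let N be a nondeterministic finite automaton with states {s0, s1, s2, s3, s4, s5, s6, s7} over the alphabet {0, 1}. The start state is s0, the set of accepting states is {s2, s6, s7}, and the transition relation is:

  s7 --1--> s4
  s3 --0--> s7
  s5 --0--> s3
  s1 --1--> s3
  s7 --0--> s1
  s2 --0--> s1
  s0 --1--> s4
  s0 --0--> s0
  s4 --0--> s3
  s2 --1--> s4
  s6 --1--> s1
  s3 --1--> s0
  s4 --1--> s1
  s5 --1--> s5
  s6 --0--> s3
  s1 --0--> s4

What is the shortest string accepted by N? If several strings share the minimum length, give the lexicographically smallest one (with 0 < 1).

100

A breadth-first search from s0 reaches an accepting state first via the path s0 → s4 → s3 → s7 on input 100.
No string of length < 3 is accepted (BFS exhausts all shorter strings without reaching an accepting state), and 100 is the lexicographically least accepting string of length 3.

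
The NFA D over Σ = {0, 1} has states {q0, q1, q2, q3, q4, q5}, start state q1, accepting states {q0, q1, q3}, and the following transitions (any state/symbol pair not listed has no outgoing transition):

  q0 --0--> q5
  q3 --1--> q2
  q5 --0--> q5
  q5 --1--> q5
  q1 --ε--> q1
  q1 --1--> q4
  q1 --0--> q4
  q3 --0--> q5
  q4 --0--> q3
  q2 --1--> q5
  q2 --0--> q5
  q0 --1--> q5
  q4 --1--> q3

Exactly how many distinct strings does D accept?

5

The useful subgraph on states {q1, q3, q4} is acyclic, so L(D) is finite; the longest accepting path visits 3 useful states, giving maximum string length 2.
Counting accepting paths from q1 by length: 1 of length 0, 4 of length 2. Total 5.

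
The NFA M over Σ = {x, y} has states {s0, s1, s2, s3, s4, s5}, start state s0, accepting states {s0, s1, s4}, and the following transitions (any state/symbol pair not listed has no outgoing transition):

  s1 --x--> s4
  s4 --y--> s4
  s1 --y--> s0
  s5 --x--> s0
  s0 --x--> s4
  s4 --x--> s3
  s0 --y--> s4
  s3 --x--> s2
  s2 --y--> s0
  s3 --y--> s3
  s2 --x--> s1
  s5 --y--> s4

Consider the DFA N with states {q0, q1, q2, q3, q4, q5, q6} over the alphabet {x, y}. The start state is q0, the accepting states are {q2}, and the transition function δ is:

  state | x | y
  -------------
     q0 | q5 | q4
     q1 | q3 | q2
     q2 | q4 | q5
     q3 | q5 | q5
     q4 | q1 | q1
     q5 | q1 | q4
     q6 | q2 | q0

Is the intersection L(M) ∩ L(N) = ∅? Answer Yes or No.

No

The string yyy is accepted by both M and N.
Hence L(M) ∩ L(N) ≠ ∅.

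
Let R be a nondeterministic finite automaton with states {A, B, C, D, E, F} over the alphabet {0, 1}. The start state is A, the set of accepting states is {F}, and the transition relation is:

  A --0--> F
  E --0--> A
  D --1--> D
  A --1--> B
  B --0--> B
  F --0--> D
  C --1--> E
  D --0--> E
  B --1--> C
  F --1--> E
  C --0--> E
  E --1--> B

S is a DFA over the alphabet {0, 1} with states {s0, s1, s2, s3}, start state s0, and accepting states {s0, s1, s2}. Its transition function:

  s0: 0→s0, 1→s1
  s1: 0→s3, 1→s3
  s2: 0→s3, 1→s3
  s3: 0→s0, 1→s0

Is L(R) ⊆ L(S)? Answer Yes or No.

Yes

Exploring the product automaton R × S from the start pair (A, s0), following both machines on each input symbol, reaches 15 state pairs: (A, s0), (F, s0), (B, s1), (D, s0), (E, s1), (B, s3), (C, s3), (E, s0), (D, s1), (A, s3), (B, s0), (C, s0), (E, s3), (D, s3), (C, s1).
R accepts in {F} and S accepts in {s0, s1, s2}. The reachable pairs whose R-component is accepting are (F, s0); in each of them the S-component is accepting too, so the product for L(R) \ L(S) (R-component accepting, S-component rejecting) has no reachable accepting pair and the difference is empty.
Hence every string in L(R) is also in L(S).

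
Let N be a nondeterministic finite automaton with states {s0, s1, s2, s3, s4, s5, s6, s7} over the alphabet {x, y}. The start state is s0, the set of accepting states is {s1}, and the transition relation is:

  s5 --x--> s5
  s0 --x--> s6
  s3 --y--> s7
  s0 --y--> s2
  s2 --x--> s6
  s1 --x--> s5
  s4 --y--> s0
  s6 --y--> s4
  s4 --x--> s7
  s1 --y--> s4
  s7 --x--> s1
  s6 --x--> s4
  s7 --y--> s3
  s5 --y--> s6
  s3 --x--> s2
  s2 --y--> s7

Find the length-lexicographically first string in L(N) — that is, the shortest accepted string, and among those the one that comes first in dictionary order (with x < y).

A breadth-first search from s0 reaches an accepting state first via the path s0 → s2 → s7 → s1 on input yyx.
No string of length < 3 is accepted (BFS exhausts all shorter strings without reaching an accepting state), and yyx is the lexicographically least accepting string of length 3.

yyx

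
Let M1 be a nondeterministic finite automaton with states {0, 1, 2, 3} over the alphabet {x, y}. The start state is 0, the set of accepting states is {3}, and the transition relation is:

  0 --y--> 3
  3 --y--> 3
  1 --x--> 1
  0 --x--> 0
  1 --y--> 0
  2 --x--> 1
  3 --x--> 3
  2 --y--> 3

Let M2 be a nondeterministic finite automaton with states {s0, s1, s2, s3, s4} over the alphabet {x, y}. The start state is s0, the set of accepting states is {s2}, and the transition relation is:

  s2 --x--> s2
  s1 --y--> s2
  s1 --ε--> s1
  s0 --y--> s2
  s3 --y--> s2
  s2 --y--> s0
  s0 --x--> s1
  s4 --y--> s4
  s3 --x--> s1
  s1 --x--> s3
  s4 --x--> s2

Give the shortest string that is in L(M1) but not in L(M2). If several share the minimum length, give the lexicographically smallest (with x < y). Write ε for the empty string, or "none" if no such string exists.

The string yy is accepted by M1 but not by M2.
No shorter string lies in the difference, and yy is the lexicographically first length-2 string in L(M1) \ L(M2).

yy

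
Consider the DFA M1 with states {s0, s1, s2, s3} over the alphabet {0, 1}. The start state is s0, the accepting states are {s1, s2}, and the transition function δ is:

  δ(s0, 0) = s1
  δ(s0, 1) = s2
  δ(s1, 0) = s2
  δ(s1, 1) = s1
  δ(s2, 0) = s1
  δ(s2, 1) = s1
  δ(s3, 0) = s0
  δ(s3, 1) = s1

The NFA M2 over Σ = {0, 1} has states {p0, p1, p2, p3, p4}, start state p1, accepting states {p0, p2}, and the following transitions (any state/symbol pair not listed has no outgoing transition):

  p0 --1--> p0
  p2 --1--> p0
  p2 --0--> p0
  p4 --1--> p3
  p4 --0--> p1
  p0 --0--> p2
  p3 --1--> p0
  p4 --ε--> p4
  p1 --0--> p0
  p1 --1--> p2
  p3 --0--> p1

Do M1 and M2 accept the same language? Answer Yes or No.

Exploring the product automaton M1 × M2 from the start pair (s0, p1), following both machines on each input symbol, reaches 3 state pairs: (s0, p1), (s1, p0), (s2, p2).
M1 accepts in {s1, s2} and M2 accepts in {p0, p2}. In every reachable pair the two components are either both accepting — (s1, p0), (s2, p2) — or both non-accepting, so no string is accepted by exactly one of the machines: L(M1) \ L(M2) and L(M2) \ L(M1) are both empty.
Hence every string is accepted by M1 iff it is accepted by M2, and the two languages coincide.

Yes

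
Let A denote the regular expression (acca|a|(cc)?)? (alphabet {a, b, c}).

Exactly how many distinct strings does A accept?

4

The expression has no Kleene star, so L(A) is finite. Expanding the alternatives gives {ε, a, cc, acca}.
That is 1 of length 0, 1 of length 1, 1 of length 2, 1 of length 4: 4 strings in all.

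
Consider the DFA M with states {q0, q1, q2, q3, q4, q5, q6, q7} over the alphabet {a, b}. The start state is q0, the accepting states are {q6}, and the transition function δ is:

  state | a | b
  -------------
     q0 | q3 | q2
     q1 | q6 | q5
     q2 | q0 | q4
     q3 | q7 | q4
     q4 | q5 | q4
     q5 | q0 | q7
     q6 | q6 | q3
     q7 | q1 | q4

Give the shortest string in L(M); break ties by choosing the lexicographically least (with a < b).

aaaa

A breadth-first search from q0 reaches an accepting state first via the path q0 → q3 → q7 → q1 → q6 on input aaaa.
No string of length < 4 is accepted (BFS exhausts all shorter strings without reaching an accepting state), and aaaa is the lexicographically least accepting string of length 4.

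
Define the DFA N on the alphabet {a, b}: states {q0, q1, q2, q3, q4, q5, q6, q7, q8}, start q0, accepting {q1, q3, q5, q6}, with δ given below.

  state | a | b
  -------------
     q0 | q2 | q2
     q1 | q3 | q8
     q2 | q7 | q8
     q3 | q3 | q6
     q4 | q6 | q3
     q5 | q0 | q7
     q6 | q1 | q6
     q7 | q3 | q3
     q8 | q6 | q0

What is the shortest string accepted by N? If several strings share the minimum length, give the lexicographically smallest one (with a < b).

aaa

A breadth-first search from q0 reaches an accepting state first via the path q0 → q2 → q7 → q3 on input aaa.
No string of length < 3 is accepted (BFS exhausts all shorter strings without reaching an accepting state), and aaa is the lexicographically least accepting string of length 3.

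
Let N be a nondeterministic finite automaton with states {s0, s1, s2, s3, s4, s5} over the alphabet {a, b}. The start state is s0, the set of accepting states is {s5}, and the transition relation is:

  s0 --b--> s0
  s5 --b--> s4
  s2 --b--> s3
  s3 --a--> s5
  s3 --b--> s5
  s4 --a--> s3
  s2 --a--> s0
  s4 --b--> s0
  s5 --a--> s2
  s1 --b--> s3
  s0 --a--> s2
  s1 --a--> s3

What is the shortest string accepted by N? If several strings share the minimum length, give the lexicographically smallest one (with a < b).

aba

A breadth-first search from s0 reaches an accepting state first via the path s0 → s2 → s3 → s5 on input aba.
No string of length < 3 is accepted (BFS exhausts all shorter strings without reaching an accepting state), and aba is the lexicographically least accepting string of length 3.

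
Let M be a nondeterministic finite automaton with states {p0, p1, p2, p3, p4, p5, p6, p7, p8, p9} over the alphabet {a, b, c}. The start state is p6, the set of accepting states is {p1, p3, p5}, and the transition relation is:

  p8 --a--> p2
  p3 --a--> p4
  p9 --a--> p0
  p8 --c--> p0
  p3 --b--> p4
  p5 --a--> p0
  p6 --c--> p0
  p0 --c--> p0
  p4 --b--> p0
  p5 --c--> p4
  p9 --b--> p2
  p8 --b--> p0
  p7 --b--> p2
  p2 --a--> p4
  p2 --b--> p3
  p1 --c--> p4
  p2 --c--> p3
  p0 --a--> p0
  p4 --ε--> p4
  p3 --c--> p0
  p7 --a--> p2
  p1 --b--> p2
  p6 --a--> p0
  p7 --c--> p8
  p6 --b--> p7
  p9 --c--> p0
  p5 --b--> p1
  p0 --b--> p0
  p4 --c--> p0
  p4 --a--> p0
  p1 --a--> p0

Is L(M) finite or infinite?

finite

The useful states (reachable from p6 and able to reach an accepting state) are {p2, p3, p6, p7, p8}.
Restricted to these states the transition graph has no cycle, so every accepting path has bounded length and L is finite.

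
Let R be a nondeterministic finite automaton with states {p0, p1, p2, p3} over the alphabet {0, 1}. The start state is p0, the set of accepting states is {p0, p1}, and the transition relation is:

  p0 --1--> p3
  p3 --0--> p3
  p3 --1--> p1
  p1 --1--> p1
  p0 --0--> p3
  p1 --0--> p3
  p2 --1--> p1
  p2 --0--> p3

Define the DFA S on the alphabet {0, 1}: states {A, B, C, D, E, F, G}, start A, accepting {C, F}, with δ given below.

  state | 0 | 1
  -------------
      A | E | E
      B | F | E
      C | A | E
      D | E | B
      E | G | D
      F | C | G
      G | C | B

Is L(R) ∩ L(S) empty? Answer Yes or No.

Yes

Exploring the product automaton R × S from the start pair (p0, A), following both machines on each input symbol, reaches 10 state pairs: (p0, A), (p3, E), (p3, G), (p1, D), (p3, C), (p1, B), (p3, A), (p1, E), (p3, F), (p1, G).
R accepts in {p0, p1} and S accepts in {C, F}; no reachable pair has both components accepting, so no string drives both machines to acceptance simultaneously and L(R) ∩ L(S) = ∅.
So no string is accepted by both, and the intersection is empty.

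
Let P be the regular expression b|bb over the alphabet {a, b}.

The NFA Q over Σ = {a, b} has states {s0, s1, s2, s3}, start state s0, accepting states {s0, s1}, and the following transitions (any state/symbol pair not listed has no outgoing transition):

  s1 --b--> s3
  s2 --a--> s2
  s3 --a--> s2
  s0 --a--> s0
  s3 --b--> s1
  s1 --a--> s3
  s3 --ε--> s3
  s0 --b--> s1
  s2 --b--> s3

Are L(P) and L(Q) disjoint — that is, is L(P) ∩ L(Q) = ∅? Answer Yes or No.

No

The string b is accepted by both P and Q.
Hence L(P) ∩ L(Q) ≠ ∅.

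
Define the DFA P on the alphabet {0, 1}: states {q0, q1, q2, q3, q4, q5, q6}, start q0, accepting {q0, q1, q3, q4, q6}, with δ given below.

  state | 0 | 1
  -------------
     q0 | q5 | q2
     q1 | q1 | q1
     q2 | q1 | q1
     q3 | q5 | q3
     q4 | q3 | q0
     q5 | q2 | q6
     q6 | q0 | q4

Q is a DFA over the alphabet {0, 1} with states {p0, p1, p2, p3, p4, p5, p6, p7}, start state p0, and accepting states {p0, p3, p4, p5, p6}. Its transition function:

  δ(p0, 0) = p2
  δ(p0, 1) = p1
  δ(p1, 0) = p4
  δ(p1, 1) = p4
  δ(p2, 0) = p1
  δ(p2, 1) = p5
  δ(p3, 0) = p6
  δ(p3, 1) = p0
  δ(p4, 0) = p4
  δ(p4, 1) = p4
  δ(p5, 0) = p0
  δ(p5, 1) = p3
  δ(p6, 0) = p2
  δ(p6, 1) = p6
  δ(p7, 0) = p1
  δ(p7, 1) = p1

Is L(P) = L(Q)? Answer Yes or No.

Exploring the product automaton P × Q from the start pair (q0, p0), following both machines on each input symbol, reaches 7 state pairs: (q0, p0), (q5, p2), (q2, p1), (q6, p5), (q1, p4), (q4, p3), (q3, p6).
P accepts in {q0, q1, q3, q4, q6} and Q accepts in {p0, p3, p4, p5, p6}. In every reachable pair the two components are either both accepting — (q0, p0), (q6, p5), (q1, p4), (q4, p3), (q3, p6) — or both non-accepting, so no string is accepted by exactly one of the machines: L(P) \ L(Q) and L(Q) \ L(P) are both empty.
Hence every string is accepted by P iff it is accepted by Q, and the two languages coincide.

Yes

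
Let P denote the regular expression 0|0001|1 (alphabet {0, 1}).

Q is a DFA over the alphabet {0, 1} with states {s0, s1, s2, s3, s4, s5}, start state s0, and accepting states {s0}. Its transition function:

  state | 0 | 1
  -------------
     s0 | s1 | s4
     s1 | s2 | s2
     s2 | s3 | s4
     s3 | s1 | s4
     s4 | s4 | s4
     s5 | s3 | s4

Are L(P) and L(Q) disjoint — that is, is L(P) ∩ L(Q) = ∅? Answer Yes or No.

Converting the expression P to a DFA (subset construction, then merging equivalent states) gives the minimal DFA with states {p0, p1, p2, p3, p4, p5}, start state p0, accepting states {p1, p2} and transitions p0: 0→p1, 1→p2; p1: 0→p3, 1→p4; p2: 0→p4, 1→p4; p3: 0→p5, 1→p4; p4: 0→p4, 1→p4; p5: 0→p4, 1→p2.
Exploring the product automaton P × Q from the start pair (p0, s0), following both machines on each input symbol, reaches 9 state pairs: (p0, s0), (p1, s1), (p2, s4), (p3, s2), (p4, s2), (p4, s4), (p5, s3), (p4, s3), (p4, s1).
P accepts in {p1, p2} and Q accepts in {s0}; no reachable pair has both components accepting, so no string drives both machines to acceptance simultaneously and L(P) ∩ L(Q) = ∅.
So no string is accepted by both, and the intersection is empty.

Yes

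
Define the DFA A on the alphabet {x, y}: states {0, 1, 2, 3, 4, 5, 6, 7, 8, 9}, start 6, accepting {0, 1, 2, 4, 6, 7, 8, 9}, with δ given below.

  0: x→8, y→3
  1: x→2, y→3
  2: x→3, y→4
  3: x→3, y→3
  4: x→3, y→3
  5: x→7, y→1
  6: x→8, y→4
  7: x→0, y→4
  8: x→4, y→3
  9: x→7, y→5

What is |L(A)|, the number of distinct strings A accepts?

The useful subgraph on states {4, 6, 8} is acyclic, so L(A) is finite; the longest accepting path visits 3 useful states, giving maximum string length 2.
Counting accepting paths from 6 by length: 1 of length 0, 2 of length 1, 1 of length 2. Total 4.

4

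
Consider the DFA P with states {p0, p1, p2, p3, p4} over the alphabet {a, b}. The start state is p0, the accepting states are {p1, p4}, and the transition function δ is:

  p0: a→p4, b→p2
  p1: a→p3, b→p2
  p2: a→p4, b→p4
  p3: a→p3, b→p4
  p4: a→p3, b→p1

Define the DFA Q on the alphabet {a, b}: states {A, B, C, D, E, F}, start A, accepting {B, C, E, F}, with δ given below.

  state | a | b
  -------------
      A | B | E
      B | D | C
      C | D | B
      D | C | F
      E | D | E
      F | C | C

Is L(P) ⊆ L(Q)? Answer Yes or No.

No

The string ba is in L(P) but not in L(Q).
So L(P) ⊄ L(Q).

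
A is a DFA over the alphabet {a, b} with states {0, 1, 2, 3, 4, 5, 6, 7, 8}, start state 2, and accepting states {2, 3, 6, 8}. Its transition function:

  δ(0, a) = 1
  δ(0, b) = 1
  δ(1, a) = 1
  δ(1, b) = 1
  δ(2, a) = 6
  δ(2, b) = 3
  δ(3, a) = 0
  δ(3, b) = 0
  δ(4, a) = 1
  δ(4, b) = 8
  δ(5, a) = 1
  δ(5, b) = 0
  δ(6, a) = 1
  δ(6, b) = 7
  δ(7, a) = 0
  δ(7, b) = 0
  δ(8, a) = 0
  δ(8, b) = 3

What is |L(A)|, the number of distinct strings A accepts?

3

The useful subgraph on states {2, 3, 6} is acyclic, so L(A) is finite; the longest accepting path visits 2 useful states, giving maximum string length 1.
Counting accepting paths from 2 by length: 1 of length 0, 2 of length 1. Total 3.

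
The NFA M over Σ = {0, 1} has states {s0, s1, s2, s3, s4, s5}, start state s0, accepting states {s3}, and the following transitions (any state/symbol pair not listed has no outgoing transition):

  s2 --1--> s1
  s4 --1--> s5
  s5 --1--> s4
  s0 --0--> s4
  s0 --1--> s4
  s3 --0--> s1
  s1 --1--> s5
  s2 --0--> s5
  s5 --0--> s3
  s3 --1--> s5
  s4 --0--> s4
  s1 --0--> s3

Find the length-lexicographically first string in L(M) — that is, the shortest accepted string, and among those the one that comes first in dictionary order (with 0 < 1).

A breadth-first search from s0 reaches an accepting state first via the path s0 → s4 → s5 → s3 on input 010.
No string of length < 3 is accepted (BFS exhausts all shorter strings without reaching an accepting state), and 010 is the lexicographically least accepting string of length 3.

010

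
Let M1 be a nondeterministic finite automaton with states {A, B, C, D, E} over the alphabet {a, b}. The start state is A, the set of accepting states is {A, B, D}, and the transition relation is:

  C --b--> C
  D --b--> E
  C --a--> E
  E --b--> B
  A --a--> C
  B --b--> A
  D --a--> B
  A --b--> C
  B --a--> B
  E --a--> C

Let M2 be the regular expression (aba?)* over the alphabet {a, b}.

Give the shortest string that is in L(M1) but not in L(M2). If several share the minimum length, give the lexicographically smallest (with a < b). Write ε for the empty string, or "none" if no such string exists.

aab

The string aab is accepted by M1 but not by M2.
No shorter string lies in the difference, and aab is the lexicographically first length-3 string in L(M1) \ L(M2).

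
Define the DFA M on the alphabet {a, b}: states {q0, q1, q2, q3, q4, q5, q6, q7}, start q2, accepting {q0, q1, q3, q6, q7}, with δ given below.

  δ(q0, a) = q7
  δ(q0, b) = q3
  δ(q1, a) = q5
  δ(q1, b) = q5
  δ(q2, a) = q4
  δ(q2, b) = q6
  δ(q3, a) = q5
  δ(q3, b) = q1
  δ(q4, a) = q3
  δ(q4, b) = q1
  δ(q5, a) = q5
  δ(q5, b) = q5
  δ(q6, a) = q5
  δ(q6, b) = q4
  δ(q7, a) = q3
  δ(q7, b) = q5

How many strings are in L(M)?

7

The useful subgraph on states {q1, q2, q3, q4, q6} is acyclic, so L(M) is finite; the longest accepting path visits 5 useful states, giving maximum string length 4.
Counting accepting paths from q2 by length: 1 of length 1, 2 of length 2, 3 of length 3, 1 of length 4. Total 7.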